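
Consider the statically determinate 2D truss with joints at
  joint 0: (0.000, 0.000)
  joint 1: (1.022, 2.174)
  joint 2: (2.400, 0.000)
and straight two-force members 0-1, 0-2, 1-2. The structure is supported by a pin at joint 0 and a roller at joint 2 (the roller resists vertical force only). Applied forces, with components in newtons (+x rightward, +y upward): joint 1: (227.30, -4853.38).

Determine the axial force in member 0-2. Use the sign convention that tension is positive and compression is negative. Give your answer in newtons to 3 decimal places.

N=3 nodes, M=3 members, R=3 reactions → 2N=6, M+R=6
member 0 (0-1): L=2.4022, (cx,cy)=(0.4254,0.9050)
member 1 (0-2): L=2.4000, (cx,cy)=(1.0000,0.0000)
member 2 (1-2): L=2.5739, (cx,cy)=(0.5354,-0.8446)
solve A·x = −loads:
  F[0-1] = -2851.6973 N (compression)
  F[0-2] = +1440.5151 N (tension)
  F[1-2] = -2690.7094 N (compression)
  Rx@0 = -227.3000 N
  Ry@0 = +2580.7531 N
  Ry@2 = +2272.6269 N

1440.515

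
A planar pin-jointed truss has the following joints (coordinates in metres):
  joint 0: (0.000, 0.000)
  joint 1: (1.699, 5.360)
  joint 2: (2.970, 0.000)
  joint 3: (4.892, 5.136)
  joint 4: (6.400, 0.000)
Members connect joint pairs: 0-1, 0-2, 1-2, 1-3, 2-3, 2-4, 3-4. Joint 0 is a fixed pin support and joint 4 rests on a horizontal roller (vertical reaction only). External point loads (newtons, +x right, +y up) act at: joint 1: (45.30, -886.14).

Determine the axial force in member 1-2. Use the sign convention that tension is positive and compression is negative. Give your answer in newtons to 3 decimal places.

N=5 nodes, M=7 members, R=3 reactions → 2N=10, M+R=10
member 0 (0-1): L=5.6228, (cx,cy)=(0.3022,0.9533)
member 1 (0-2): L=2.9700, (cx,cy)=(1.0000,0.0000)
member 2 (1-2): L=5.5086, (cx,cy)=(0.2307,-0.9730)
member 3 (1-3): L=3.2008, (cx,cy)=(0.9975,-0.0700)
member 4 (2-3): L=5.4838, (cx,cy)=(0.3505,0.9366)
member 5 (2-4): L=3.4300, (cx,cy)=(1.0000,0.0000)
member 6 (3-4): L=5.3528, (cx,cy)=(0.2817,-0.9595)
solve A·x = −loads:
  F[0-1] = -643.0153 N (compression)
  F[0-2] = +239.5942 N (tension)
  F[1-2] = -267.9394 N (compression)
  F[1-3] = -178.2098 N (compression)
  F[2-3] = +278.3670 N (tension)
  F[2-4] = +80.2098 N (tension)
  F[3-4] = -284.7132 N (compression)
  Rx@0 = -45.3000 N
  Ry@0 = +612.9588 N
  Ry@4 = +273.1812 N

-267.939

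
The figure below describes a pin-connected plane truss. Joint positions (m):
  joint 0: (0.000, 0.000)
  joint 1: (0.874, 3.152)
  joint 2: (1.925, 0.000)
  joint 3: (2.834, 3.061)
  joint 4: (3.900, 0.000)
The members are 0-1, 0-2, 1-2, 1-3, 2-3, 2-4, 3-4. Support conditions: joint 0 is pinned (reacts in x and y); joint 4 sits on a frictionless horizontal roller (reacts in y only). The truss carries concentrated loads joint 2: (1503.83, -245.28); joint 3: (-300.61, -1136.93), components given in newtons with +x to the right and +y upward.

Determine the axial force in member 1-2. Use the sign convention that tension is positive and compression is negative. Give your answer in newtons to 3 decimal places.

727.596

N=5 nodes, M=7 members, R=3 reactions → 2N=10, M+R=10
member 0 (0-1): L=3.2709, (cx,cy)=(0.2672,0.9636)
member 1 (0-2): L=1.9250, (cx,cy)=(1.0000,0.0000)
member 2 (1-2): L=3.3226, (cx,cy)=(0.3163,-0.9487)
member 3 (1-3): L=1.9621, (cx,cy)=(0.9989,-0.0464)
member 4 (2-3): L=3.1931, (cx,cy)=(0.2847,0.9586)
member 5 (2-4): L=1.9750, (cx,cy)=(1.0000,0.0000)
member 6 (3-4): L=3.2413, (cx,cy)=(0.3289,-0.9444)
solve A·x = −loads:
  F[0-1] = -696.2280 N (compression)
  F[0-2] = +1389.2538 N (tension)
  F[1-2] = +727.5961 N (tension)
  F[1-3] = -416.6339 N (compression)
  F[2-3] = -464.1615 N (compression)
  F[2-4] = +247.7106 N (tension)
  F[3-4] = -753.1954 N (compression)
  Rx@0 = -1203.2200 N
  Ry@0 = +670.9135 N
  Ry@4 = +711.2965 N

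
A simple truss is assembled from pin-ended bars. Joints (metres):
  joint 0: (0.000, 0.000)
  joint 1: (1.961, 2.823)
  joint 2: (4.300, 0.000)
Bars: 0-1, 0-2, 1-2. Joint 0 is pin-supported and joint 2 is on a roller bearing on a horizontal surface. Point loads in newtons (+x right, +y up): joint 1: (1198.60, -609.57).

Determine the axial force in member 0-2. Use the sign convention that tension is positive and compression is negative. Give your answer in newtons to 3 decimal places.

N=3 nodes, M=3 members, R=3 reactions → 2N=6, M+R=6
member 0 (0-1): L=3.4373, (cx,cy)=(0.5705,0.8213)
member 1 (0-2): L=4.3000, (cx,cy)=(1.0000,0.0000)
member 2 (1-2): L=3.6661, (cx,cy)=(0.6380,-0.7700)
solve A·x = −loads:
  F[0-1] = +554.3923 N (tension)
  F[0-2] = +882.3135 N (tension)
  F[1-2] = -1382.9178 N (compression)
  Rx@0 = -1198.6000 N
  Ry@0 = -455.3171 N
  Ry@2 = +1064.8871 N

882.313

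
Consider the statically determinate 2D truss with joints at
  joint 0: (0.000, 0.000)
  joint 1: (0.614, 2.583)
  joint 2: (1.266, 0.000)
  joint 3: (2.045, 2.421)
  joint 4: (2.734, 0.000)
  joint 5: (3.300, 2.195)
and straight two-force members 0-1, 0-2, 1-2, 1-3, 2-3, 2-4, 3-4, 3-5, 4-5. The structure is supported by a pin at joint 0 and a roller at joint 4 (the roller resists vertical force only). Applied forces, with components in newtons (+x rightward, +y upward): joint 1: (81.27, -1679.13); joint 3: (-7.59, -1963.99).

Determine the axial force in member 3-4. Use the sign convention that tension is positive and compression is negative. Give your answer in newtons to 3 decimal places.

-1992.289

N=6 nodes, M=9 members, R=3 reactions → 2N=12, M+R=12
member 0 (0-1): L=2.6550, (cx,cy)=(0.2313,0.9729)
member 1 (0-2): L=1.2660, (cx,cy)=(1.0000,0.0000)
member 2 (1-2): L=2.6640, (cx,cy)=(0.2447,-0.9696)
member 3 (1-3): L=1.4401, (cx,cy)=(0.9937,-0.1125)
member 4 (2-3): L=2.5432, (cx,cy)=(0.3063,0.9519)
member 5 (2-4): L=1.4680, (cx,cy)=(1.0000,0.0000)
member 6 (3-4): L=2.5171, (cx,cy)=(0.2737,-0.9618)
member 7 (3-5): L=1.2752, (cx,cy)=(0.9842,-0.1772)
member 8 (4-5): L=2.2668, (cx,cy)=(0.2497,0.9683)
solve A·x = −loads:
  F[0-1] = -1775.0397 N (compression)
  F[0-2] = +484.1829 N (tension)
  F[1-2] = +109.8467 N (tension)
  F[1-3] = -521.9701 N (compression)
  F[2-3] = -111.8838 N (compression)
  F[2-4] = +545.3373 N (tension)
  F[3-4] = -1992.2888 N (compression)
  F[3-5] = +0.0000 N (tension)
  F[4-5] = -0.0000 N (compression)
  Rx@0 = -73.6800 N
  Ry@0 = +1726.9201 N
  Ry@4 = +1916.1999 N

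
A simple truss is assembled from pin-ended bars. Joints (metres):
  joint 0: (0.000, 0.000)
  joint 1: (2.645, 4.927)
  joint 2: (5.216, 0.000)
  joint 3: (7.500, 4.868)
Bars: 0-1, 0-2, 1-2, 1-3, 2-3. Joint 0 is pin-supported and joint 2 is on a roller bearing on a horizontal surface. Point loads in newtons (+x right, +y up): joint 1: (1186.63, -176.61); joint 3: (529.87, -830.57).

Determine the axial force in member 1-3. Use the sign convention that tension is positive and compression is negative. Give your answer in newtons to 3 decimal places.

914.416

N=4 nodes, M=5 members, R=3 reactions → 2N=8, M+R=8
member 0 (0-1): L=5.5921, (cx,cy)=(0.4730,0.8811)
member 1 (0-2): L=5.2160, (cx,cy)=(1.0000,0.0000)
member 2 (1-2): L=5.5575, (cx,cy)=(0.4626,-0.8866)
member 3 (1-3): L=4.8554, (cx,cy)=(0.9999,-0.0122)
member 4 (2-3): L=5.3772, (cx,cy)=(0.4248,0.9053)
solve A·x = −loads:
  F[0-1] = +2147.4425 N (tension)
  F[0-2] = +700.7803 N (tension)
  F[1-2] = -2345.8908 N (compression)
  F[1-3] = +914.4164 N (tension)
  F[2-3] = -905.1719 N (compression)
  Rx@0 = -1716.5000 N
  Ry@0 = -1892.0419 N
  Ry@2 = +2899.2219 N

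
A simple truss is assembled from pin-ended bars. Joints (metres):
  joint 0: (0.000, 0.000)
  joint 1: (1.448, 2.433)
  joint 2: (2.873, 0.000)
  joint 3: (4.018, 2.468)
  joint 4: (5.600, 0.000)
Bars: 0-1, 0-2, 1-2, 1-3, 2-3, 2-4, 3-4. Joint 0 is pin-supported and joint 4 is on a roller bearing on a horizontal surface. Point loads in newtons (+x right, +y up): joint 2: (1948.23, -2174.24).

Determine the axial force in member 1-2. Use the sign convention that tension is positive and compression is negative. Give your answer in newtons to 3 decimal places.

N=5 nodes, M=7 members, R=3 reactions → 2N=10, M+R=10
member 0 (0-1): L=2.8313, (cx,cy)=(0.5114,0.8593)
member 1 (0-2): L=2.8730, (cx,cy)=(1.0000,0.0000)
member 2 (1-2): L=2.8196, (cx,cy)=(0.5054,-0.8629)
member 3 (1-3): L=2.5702, (cx,cy)=(0.9999,0.0136)
member 4 (2-3): L=2.7207, (cx,cy)=(0.4209,0.9071)
member 5 (2-4): L=2.7270, (cx,cy)=(1.0000,0.0000)
member 6 (3-4): L=2.9315, (cx,cy)=(0.5397,-0.8419)
solve A·x = −loads:
  F[0-1] = -1232.1017 N (compression)
  F[0-2] = +2578.3613 N (tension)
  F[1-2] = +1207.4368 N (tension)
  F[1-3] = -1240.4750 N (compression)
  F[2-3] = +1248.2839 N (tension)
  F[2-4] = +715.0171 N (tension)
  F[3-4] = -1324.9553 N (compression)
  Rx@0 = -1948.2300 N
  Ry@0 = +1058.7772 N
  Ry@4 = +1115.4628 N

1207.437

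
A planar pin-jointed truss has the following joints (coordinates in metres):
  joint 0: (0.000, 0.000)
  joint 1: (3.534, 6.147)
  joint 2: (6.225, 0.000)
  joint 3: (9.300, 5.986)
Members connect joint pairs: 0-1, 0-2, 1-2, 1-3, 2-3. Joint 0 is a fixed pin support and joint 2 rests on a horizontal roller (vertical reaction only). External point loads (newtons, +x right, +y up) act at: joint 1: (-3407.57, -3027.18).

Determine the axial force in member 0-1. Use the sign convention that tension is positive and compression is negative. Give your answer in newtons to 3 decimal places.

-5390.799

N=4 nodes, M=5 members, R=3 reactions → 2N=8, M+R=8
member 0 (0-1): L=7.0905, (cx,cy)=(0.4984,0.8669)
member 1 (0-2): L=6.2250, (cx,cy)=(1.0000,0.0000)
member 2 (1-2): L=6.7102, (cx,cy)=(0.4010,-0.9161)
member 3 (1-3): L=5.7682, (cx,cy)=(0.9996,-0.0279)
member 4 (2-3): L=6.7296, (cx,cy)=(0.4569,0.8895)
solve A·x = −loads:
  F[0-1] = -5390.7987 N (compression)
  F[0-2] = -720.7125 N (compression)
  F[1-2] = +1797.1540 N (tension)
  F[1-3] = +0.0000 N (tension)
  F[2-3] = -0.0000 N (compression)
  Rx@0 = +3407.5700 N
  Ry@0 = +4673.4898 N
  Ry@2 = -1646.3098 N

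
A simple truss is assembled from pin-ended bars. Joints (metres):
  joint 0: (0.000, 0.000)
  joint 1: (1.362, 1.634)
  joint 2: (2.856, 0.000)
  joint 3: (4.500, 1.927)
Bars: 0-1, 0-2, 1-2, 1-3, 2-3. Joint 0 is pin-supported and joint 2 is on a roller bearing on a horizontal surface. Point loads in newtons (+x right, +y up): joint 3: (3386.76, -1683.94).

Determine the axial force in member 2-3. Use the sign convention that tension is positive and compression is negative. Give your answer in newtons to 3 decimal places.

-2856.736

N=4 nodes, M=5 members, R=3 reactions → 2N=8, M+R=8
member 0 (0-1): L=2.1272, (cx,cy)=(0.6403,0.7681)
member 1 (0-2): L=2.8560, (cx,cy)=(1.0000,0.0000)
member 2 (1-2): L=2.2140, (cx,cy)=(0.6748,-0.7380)
member 3 (1-3): L=3.1516, (cx,cy)=(0.9957,0.0930)
member 4 (2-3): L=2.5330, (cx,cy)=(0.6490,0.7608)
solve A·x = −loads:
  F[0-1] = +4236.7580 N (tension)
  F[0-2] = +674.0618 N (tension)
  F[1-2] = -3746.6561 N (compression)
  F[1-3] = +5263.6751 N (tension)
  F[2-3] = -2856.7364 N (compression)
  Rx@0 = -3386.7600 N
  Ry@0 = -3254.4411 N
  Ry@2 = +4938.3811 N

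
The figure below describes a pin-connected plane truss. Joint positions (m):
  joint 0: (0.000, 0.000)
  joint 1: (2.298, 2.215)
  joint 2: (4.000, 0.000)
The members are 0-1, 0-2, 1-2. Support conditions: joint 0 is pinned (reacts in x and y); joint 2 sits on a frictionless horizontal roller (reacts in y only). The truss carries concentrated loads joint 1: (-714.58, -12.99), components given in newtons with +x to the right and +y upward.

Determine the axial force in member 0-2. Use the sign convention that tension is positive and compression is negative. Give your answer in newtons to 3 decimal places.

N=3 nodes, M=3 members, R=3 reactions → 2N=6, M+R=6
member 0 (0-1): L=3.1917, (cx,cy)=(0.7200,0.6940)
member 1 (0-2): L=4.0000, (cx,cy)=(1.0000,0.0000)
member 2 (1-2): L=2.7934, (cx,cy)=(0.6093,-0.7929)
solve A·x = −loads:
  F[0-1] = -578.1480 N (compression)
  F[0-2] = -298.3194 N (compression)
  F[1-2] = +489.6137 N (tension)
  Rx@0 = +714.5800 N
  Ry@0 = +401.2259 N
  Ry@2 = -388.2359 N

-298.319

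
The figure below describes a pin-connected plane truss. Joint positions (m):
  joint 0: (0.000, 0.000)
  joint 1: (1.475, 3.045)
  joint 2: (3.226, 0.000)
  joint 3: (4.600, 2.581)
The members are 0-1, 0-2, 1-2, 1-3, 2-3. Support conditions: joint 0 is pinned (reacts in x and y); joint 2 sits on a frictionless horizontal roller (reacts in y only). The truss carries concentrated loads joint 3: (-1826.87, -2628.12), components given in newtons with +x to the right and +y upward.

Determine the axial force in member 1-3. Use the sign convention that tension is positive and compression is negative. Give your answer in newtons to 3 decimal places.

-400.795

N=4 nodes, M=5 members, R=3 reactions → 2N=8, M+R=8
member 0 (0-1): L=3.3834, (cx,cy)=(0.4359,0.9000)
member 1 (0-2): L=3.2260, (cx,cy)=(1.0000,0.0000)
member 2 (1-2): L=3.5126, (cx,cy)=(0.4985,-0.8669)
member 3 (1-3): L=3.1593, (cx,cy)=(0.9892,-0.1469)
member 4 (2-3): L=2.9239, (cx,cy)=(0.4699,0.8827)
solve A·x = −loads:
  F[0-1] = -380.2950 N (compression)
  F[0-2] = -1661.0815 N (compression)
  F[1-2] = +462.7107 N (tension)
  F[1-3] = -400.7951 N (compression)
  F[2-3] = -3044.0091 N (compression)
  Rx@0 = +1826.8700 N
  Ry@0 = +342.2550 N
  Ry@2 = +2285.8650 N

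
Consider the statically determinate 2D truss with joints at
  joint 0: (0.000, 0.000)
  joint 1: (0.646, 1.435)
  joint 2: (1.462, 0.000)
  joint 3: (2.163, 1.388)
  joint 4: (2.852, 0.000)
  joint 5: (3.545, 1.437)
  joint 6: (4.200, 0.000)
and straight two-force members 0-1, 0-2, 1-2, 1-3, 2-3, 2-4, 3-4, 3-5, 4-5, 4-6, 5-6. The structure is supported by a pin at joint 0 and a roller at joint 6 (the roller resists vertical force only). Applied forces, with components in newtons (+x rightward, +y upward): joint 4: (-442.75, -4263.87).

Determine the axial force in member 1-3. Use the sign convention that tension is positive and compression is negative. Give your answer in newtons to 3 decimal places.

N=7 nodes, M=11 members, R=3 reactions → 2N=14, M+R=14
member 0 (0-1): L=1.5737, (cx,cy)=(0.4105,0.9119)
member 1 (0-2): L=1.4620, (cx,cy)=(1.0000,0.0000)
member 2 (1-2): L=1.6508, (cx,cy)=(0.4943,-0.8693)
member 3 (1-3): L=1.5177, (cx,cy)=(0.9995,-0.0310)
member 4 (2-3): L=1.5550, (cx,cy)=(0.4508,0.8926)
member 5 (2-4): L=1.3900, (cx,cy)=(1.0000,0.0000)
member 6 (3-4): L=1.5496, (cx,cy)=(0.4446,-0.8957)
member 7 (3-5): L=1.3829, (cx,cy)=(0.9994,0.0354)
member 8 (4-5): L=1.5954, (cx,cy)=(0.4344,0.9007)
member 9 (4-6): L=1.3480, (cx,cy)=(1.0000,0.0000)
member 10 (5-6): L=1.5792, (cx,cy)=(0.4148,-0.9099)
solve A·x = −loads:
  F[0-1] = -1500.7744 N (compression)
  F[0-2] = +173.3131 N (tension)
  F[1-2] = +1624.8650 N (tension)
  F[1-3] = -1419.9330 N (compression)
  F[2-3] = -1582.3889 N (compression)
  F[2-4] = +1689.8608 N (tension)
  F[3-4] = +1418.4483 N (tension)
  F[3-5] = -2765.0325 N (compression)
  F[4-5] = +3323.2470 N (tension)
  F[4-6] = +1319.7410 N (tension)
  F[5-6] = -3181.9630 N (compression)
  Rx@0 = +442.7500 N
  Ry@0 = +1368.4992 N
  Ry@6 = +2895.3708 N

-1419.933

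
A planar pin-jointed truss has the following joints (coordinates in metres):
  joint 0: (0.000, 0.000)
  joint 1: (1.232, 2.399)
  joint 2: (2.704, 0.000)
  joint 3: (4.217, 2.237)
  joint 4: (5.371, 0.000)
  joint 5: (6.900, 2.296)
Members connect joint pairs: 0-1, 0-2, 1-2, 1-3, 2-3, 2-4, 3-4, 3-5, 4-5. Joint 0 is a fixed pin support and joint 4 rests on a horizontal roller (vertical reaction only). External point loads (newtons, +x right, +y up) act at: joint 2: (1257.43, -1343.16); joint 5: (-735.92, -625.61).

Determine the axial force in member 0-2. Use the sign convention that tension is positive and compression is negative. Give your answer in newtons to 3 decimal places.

N=6 nodes, M=9 members, R=3 reactions → 2N=12, M+R=12
member 0 (0-1): L=2.6969, (cx,cy)=(0.4568,0.8896)
member 1 (0-2): L=2.7040, (cx,cy)=(1.0000,0.0000)
member 2 (1-2): L=2.8146, (cx,cy)=(0.5230,-0.8523)
member 3 (1-3): L=2.9894, (cx,cy)=(0.9985,-0.0542)
member 4 (2-3): L=2.7006, (cx,cy)=(0.5602,0.8283)
member 5 (2-4): L=2.6670, (cx,cy)=(1.0000,0.0000)
member 6 (3-4): L=2.5171, (cx,cy)=(0.4585,-0.8887)
member 7 (3-5): L=2.6836, (cx,cy)=(0.9998,0.0220)
member 8 (4-5): L=2.7585, (cx,cy)=(0.5543,0.8323)
solve A·x = −loads:
  F[0-1] = -903.2030 N (compression)
  F[0-2] = +934.1189 N (tension)
  F[1-2] = +1002.2864 N (tension)
  F[1-3] = -938.1701 N (compression)
  F[2-3] = +590.1888 N (tension)
  F[2-4] = -129.7771 N (compression)
  F[3-4] = -615.3126 N (compression)
  F[3-5] = -324.1245 N (compression)
  F[4-5] = -743.0765 N (compression)
  Rx@0 = -521.5100 N
  Ry@0 = +803.4486 N
  Ry@4 = +1165.3214 N

934.119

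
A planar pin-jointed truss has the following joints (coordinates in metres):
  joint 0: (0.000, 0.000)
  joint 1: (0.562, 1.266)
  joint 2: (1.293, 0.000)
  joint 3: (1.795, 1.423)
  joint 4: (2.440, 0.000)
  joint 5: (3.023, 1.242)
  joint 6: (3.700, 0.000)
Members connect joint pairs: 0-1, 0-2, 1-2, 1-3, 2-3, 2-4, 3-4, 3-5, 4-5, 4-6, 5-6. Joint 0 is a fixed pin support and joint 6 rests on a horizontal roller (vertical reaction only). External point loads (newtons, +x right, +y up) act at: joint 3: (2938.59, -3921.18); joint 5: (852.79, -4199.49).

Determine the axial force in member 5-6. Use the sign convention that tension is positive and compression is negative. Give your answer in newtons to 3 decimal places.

N=7 nodes, M=11 members, R=3 reactions → 2N=14, M+R=14
member 0 (0-1): L=1.3851, (cx,cy)=(0.4057,0.9140)
member 1 (0-2): L=1.2930, (cx,cy)=(1.0000,0.0000)
member 2 (1-2): L=1.4619, (cx,cy)=(0.5000,-0.8660)
member 3 (1-3): L=1.2430, (cx,cy)=(0.9920,0.1263)
member 4 (2-3): L=1.5090, (cx,cy)=(0.3327,0.9430)
member 5 (2-4): L=1.1470, (cx,cy)=(1.0000,0.0000)
member 6 (3-4): L=1.5624, (cx,cy)=(0.4128,-0.9108)
member 7 (3-5): L=1.2413, (cx,cy)=(0.9893,-0.1458)
member 8 (4-5): L=1.3720, (cx,cy)=(0.4249,0.9052)
member 9 (4-6): L=1.2600, (cx,cy)=(1.0000,0.0000)
member 10 (5-6): L=1.4145, (cx,cy)=(0.4786,-0.8780)
solve A·x = −loads:
  F[0-1] = -1499.8459 N (compression)
  F[0-2] = +4399.9223 N (tension)
  F[1-2] = +1391.1947 N (tension)
  F[1-3] = -1314.7230 N (compression)
  F[2-3] = -1277.5493 N (compression)
  F[2-4] = +5520.5898 N (tension)
  F[3-4] = -2191.0932 N (compression)
  F[3-5] = -3803.8912 N (compression)
  F[4-5] = +2204.5829 N (tension)
  F[4-6] = +3679.2528 N (tension)
  F[5-6] = -7687.4605 N (compression)
  Rx@0 = -3791.3800 N
  Ry@0 = +1370.8443 N
  Ry@6 = +6749.8257 N

-7687.460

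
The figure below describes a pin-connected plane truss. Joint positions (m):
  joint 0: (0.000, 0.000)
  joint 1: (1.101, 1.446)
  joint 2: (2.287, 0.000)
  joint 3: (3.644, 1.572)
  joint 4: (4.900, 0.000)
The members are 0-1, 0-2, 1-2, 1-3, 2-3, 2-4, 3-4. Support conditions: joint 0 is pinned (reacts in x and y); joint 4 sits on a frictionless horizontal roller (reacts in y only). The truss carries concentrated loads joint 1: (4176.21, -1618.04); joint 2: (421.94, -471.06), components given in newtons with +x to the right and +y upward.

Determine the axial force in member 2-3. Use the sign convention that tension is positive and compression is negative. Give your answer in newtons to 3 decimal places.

2605.192

N=5 nodes, M=7 members, R=3 reactions → 2N=10, M+R=10
member 0 (0-1): L=1.8174, (cx,cy)=(0.6058,0.7956)
member 1 (0-2): L=2.2870, (cx,cy)=(1.0000,0.0000)
member 2 (1-2): L=1.8702, (cx,cy)=(0.6342,-0.7732)
member 3 (1-3): L=2.5461, (cx,cy)=(0.9988,0.0495)
member 4 (2-3): L=2.0767, (cx,cy)=(0.6534,0.7570)
member 5 (2-4): L=2.6130, (cx,cy)=(1.0000,0.0000)
member 6 (3-4): L=2.0121, (cx,cy)=(0.6242,-0.7813)
solve A·x = −loads:
  F[0-1] = -343.4652 N (compression)
  F[0-2] = +4806.2193 N (tension)
  F[1-2] = -1941.3025 N (compression)
  F[1-3] = -3157.0334 N (compression)
  F[2-3] = +2605.1921 N (tension)
  F[2-4] = +1450.8173 N (tension)
  F[3-4] = -2324.2453 N (compression)
  Rx@0 = -4598.1500 N
  Ry@0 = +273.2682 N
  Ry@4 = +1815.8318 N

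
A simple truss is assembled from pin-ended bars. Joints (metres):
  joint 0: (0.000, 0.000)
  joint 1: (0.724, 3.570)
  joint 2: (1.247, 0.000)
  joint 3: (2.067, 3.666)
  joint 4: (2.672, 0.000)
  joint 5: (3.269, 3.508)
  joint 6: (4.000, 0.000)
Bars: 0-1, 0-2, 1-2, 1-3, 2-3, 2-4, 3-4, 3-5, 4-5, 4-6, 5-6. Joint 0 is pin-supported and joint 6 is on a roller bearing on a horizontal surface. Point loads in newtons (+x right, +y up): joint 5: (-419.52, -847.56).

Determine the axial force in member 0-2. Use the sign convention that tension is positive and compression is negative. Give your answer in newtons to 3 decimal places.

-313.493

N=7 nodes, M=11 members, R=3 reactions → 2N=14, M+R=14
member 0 (0-1): L=3.6427, (cx,cy)=(0.1988,0.9800)
member 1 (0-2): L=1.2470, (cx,cy)=(1.0000,0.0000)
member 2 (1-2): L=3.6081, (cx,cy)=(0.1450,-0.9894)
member 3 (1-3): L=1.3464, (cx,cy)=(0.9975,0.0713)
member 4 (2-3): L=3.7566, (cx,cy)=(0.2183,0.9759)
member 5 (2-4): L=1.4250, (cx,cy)=(1.0000,0.0000)
member 6 (3-4): L=3.7156, (cx,cy)=(0.1628,-0.9867)
member 7 (3-5): L=1.2123, (cx,cy)=(0.9915,-0.1303)
member 8 (4-5): L=3.5584, (cx,cy)=(0.1678,0.9858)
member 9 (4-6): L=1.3280, (cx,cy)=(1.0000,0.0000)
member 10 (5-6): L=3.5834, (cx,cy)=(0.2040,-0.9790)
solve A·x = −loads:
  F[0-1] = -533.4535 N (compression)
  F[0-2] = -313.4934 N (compression)
  F[1-2] = +515.3346 N (tension)
  F[1-3] = -181.1862 N (compression)
  F[2-3] = -522.4917 N (compression)
  F[2-4] = -124.7438 N (compression)
  F[3-4] = +581.7742 N (tension)
  F[3-5] = -392.8557 N (compression)
  F[4-5] = -582.2631 N (compression)
  F[4-6] = +67.6715 N (tension)
  F[5-6] = -331.7252 N (compression)
  Rx@0 = +419.5200 N
  Ry@0 = +522.8106 N
  Ry@6 = +324.7494 N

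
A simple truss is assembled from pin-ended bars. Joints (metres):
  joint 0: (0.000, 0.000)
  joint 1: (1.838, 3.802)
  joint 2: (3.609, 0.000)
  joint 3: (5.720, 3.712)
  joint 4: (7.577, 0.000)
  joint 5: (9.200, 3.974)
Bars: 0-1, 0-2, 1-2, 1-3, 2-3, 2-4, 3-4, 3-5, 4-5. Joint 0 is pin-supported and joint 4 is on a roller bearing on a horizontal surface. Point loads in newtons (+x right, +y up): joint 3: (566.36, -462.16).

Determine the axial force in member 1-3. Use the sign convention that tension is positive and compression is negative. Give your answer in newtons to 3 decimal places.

N=6 nodes, M=9 members, R=3 reactions → 2N=12, M+R=12
member 0 (0-1): L=4.2230, (cx,cy)=(0.4352,0.9003)
member 1 (0-2): L=3.6090, (cx,cy)=(1.0000,0.0000)
member 2 (1-2): L=4.1942, (cx,cy)=(0.4222,-0.9065)
member 3 (1-3): L=3.8830, (cx,cy)=(0.9997,-0.0232)
member 4 (2-3): L=4.2703, (cx,cy)=(0.4943,0.8693)
member 5 (2-4): L=3.9680, (cx,cy)=(1.0000,0.0000)
member 6 (3-4): L=4.1506, (cx,cy)=(0.4474,-0.8943)
member 7 (3-5): L=3.4898, (cx,cy)=(0.9972,0.0751)
member 8 (4-5): L=4.2926, (cx,cy)=(0.3781,0.9258)
solve A·x = −loads:
  F[0-1] = +182.3739 N (tension)
  F[0-2] = +486.9838 N (tension)
  F[1-2] = -185.1630 N (compression)
  F[1-3] = +157.6028 N (tension)
  F[2-3] = +193.0906 N (tension)
  F[2-4] = +313.3457 N (tension)
  F[3-4] = -700.3604 N (compression)
  F[3-5] = -0.0000 N (compression)
  F[4-5] = +0.0000 N (tension)
  Rx@0 = -566.3600 N
  Ry@0 = -164.1939 N
  Ry@4 = +626.3539 N

157.603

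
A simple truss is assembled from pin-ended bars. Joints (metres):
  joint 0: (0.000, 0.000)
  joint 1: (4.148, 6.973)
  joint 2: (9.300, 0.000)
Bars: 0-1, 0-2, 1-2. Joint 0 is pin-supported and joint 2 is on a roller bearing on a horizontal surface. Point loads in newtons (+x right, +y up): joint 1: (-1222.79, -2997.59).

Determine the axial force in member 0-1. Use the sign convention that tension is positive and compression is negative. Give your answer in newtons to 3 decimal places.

-2998.987

N=3 nodes, M=3 members, R=3 reactions → 2N=6, M+R=6
member 0 (0-1): L=8.1135, (cx,cy)=(0.5112,0.8594)
member 1 (0-2): L=9.3000, (cx,cy)=(1.0000,0.0000)
member 2 (1-2): L=8.6698, (cx,cy)=(0.5942,-0.8043)
solve A·x = −loads:
  F[0-1] = -2998.9873 N (compression)
  F[0-2] = +310.4352 N (tension)
  F[1-2] = -522.4026 N (compression)
  Rx@0 = +1222.7900 N
  Ry@0 = +2577.4299 N
  Ry@2 = +420.1601 N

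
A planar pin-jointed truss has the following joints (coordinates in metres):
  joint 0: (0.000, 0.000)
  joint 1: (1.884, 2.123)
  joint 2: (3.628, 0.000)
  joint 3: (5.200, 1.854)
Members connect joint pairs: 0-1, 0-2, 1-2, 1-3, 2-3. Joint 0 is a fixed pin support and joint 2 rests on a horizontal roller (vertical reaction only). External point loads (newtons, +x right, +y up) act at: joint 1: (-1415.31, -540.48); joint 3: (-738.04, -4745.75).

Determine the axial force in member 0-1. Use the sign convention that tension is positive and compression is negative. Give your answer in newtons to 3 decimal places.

790.357

N=4 nodes, M=5 members, R=3 reactions → 2N=8, M+R=8
member 0 (0-1): L=2.8384, (cx,cy)=(0.6638,0.7480)
member 1 (0-2): L=3.6280, (cx,cy)=(1.0000,0.0000)
member 2 (1-2): L=2.7475, (cx,cy)=(0.6348,-0.7727)
member 3 (1-3): L=3.3269, (cx,cy)=(0.9967,-0.0809)
member 4 (2-3): L=2.4307, (cx,cy)=(0.6467,0.7627)
solve A·x = −loads:
  F[0-1] = +790.3569 N (tension)
  F[0-2] = -2677.9505 N (compression)
  F[1-2] = -1787.2631 N (compression)
  F[1-3] = +3084.4978 N (tension)
  F[2-3] = -5895.0694 N (compression)
  Rx@0 = +2153.3500 N
  Ry@0 = -591.1501 N
  Ry@2 = +5877.3801 N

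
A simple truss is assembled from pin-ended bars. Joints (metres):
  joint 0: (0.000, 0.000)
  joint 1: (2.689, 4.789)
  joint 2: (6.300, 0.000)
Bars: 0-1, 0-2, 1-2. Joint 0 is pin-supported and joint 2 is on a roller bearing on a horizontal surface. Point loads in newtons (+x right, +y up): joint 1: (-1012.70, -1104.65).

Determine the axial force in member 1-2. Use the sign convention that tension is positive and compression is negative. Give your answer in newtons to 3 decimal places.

373.621

N=3 nodes, M=3 members, R=3 reactions → 2N=6, M+R=6
member 0 (0-1): L=5.4923, (cx,cy)=(0.4896,0.8719)
member 1 (0-2): L=6.3000, (cx,cy)=(1.0000,0.0000)
member 2 (1-2): L=5.9978, (cx,cy)=(0.6021,-0.7985)
solve A·x = −loads:
  F[0-1] = -1609.0035 N (compression)
  F[0-2] = -224.9392 N (compression)
  F[1-2] = +373.6208 N (tension)
  Rx@0 = +1012.7000 N
  Ry@0 = +1402.9701 N
  Ry@2 = -298.3201 N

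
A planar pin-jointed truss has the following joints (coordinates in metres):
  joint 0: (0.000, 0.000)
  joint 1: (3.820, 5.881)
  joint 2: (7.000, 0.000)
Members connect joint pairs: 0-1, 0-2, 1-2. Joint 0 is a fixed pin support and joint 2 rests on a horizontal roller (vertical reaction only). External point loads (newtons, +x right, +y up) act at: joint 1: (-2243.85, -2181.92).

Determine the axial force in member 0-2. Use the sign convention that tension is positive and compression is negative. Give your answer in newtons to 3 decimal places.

-375.506

N=3 nodes, M=3 members, R=3 reactions → 2N=6, M+R=6
member 0 (0-1): L=7.0127, (cx,cy)=(0.5447,0.8386)
member 1 (0-2): L=7.0000, (cx,cy)=(1.0000,0.0000)
member 2 (1-2): L=6.6857, (cx,cy)=(0.4756,-0.8796)
solve A·x = −loads:
  F[0-1] = -3429.8997 N (compression)
  F[0-2] = -375.5058 N (compression)
  F[1-2] = +789.4713 N (tension)
  Rx@0 = +2243.8500 N
  Ry@0 = +2876.3696 N
  Ry@2 = -694.4496 N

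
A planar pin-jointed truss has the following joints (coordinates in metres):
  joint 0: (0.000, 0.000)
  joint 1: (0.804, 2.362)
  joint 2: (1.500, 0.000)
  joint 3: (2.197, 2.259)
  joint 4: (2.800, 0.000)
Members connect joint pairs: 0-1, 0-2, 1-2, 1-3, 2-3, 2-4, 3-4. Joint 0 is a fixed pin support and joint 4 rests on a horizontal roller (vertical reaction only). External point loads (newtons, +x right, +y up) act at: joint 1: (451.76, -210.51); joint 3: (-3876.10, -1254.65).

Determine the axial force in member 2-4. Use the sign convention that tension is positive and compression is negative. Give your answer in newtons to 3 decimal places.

N=5 nodes, M=7 members, R=3 reactions → 2N=10, M+R=10
member 0 (0-1): L=2.4951, (cx,cy)=(0.3222,0.9467)
member 1 (0-2): L=1.5000, (cx,cy)=(1.0000,0.0000)
member 2 (1-2): L=2.4624, (cx,cy)=(0.2826,-0.9592)
member 3 (1-3): L=1.3968, (cx,cy)=(0.9973,-0.0737)
member 4 (2-3): L=2.3641, (cx,cy)=(0.2948,0.9556)
member 5 (2-4): L=1.3000, (cx,cy)=(1.0000,0.0000)
member 6 (3-4): L=2.3381, (cx,cy)=(0.2579,-0.9662)
solve A·x = −loads:
  F[0-1] = -3344.7601 N (compression)
  F[0-2] = -2346.5471 N (compression)
  F[1-2] = +3270.6610 N (tension)
  F[1-3] = -2460.7044 N (compression)
  F[2-3] = -3283.2331 N (compression)
  F[2-4] = -454.1030 N (compression)
  F[3-4] = +1760.7563 N (tension)
  Rx@0 = +3424.3400 N
  Ry@0 = +3166.3517 N
  Ry@4 = -1701.1917 N

-454.103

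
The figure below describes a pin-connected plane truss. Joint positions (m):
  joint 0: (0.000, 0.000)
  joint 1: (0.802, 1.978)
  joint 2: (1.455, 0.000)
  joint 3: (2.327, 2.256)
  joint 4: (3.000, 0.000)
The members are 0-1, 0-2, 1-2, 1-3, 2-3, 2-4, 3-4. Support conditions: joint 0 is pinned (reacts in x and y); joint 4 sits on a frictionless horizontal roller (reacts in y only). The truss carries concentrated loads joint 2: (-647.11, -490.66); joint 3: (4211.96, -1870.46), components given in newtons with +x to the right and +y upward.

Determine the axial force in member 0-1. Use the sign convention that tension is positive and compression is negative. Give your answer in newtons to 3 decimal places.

2692.392

N=5 nodes, M=7 members, R=3 reactions → 2N=10, M+R=10
member 0 (0-1): L=2.1344, (cx,cy)=(0.3757,0.9267)
member 1 (0-2): L=1.4550, (cx,cy)=(1.0000,0.0000)
member 2 (1-2): L=2.0830, (cx,cy)=(0.3135,-0.9496)
member 3 (1-3): L=1.5501, (cx,cy)=(0.9838,0.1793)
member 4 (2-3): L=2.4187, (cx,cy)=(0.3605,0.9327)
member 5 (2-4): L=1.5450, (cx,cy)=(1.0000,0.0000)
member 6 (3-4): L=2.3542, (cx,cy)=(0.2859,-0.9583)
solve A·x = −loads:
  F[0-1] = +2692.3916 N (tension)
  F[0-2] = +2553.1876 N (tension)
  F[1-2] = -2295.2086 N (compression)
  F[1-3] = +1759.7172 N (tension)
  F[2-3] = +2862.6936 N (tension)
  F[2-4] = +1448.6854 N (tension)
  F[3-4] = -5067.6955 N (compression)
  Rx@0 = -3564.8500 N
  Ry@0 = -2495.0975 N
  Ry@4 = +4856.2175 N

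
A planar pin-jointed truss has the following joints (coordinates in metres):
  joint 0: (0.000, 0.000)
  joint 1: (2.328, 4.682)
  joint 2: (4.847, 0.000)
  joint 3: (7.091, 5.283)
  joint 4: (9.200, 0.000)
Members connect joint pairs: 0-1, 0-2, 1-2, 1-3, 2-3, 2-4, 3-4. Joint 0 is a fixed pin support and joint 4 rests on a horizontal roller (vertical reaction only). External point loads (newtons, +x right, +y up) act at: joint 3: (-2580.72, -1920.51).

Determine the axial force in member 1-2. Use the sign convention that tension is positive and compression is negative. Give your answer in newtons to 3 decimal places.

N=5 nodes, M=7 members, R=3 reactions → 2N=10, M+R=10
member 0 (0-1): L=5.2288, (cx,cy)=(0.4452,0.8954)
member 1 (0-2): L=4.8470, (cx,cy)=(1.0000,0.0000)
member 2 (1-2): L=5.3166, (cx,cy)=(0.4738,-0.8806)
member 3 (1-3): L=4.8008, (cx,cy)=(0.9921,0.1252)
member 4 (2-3): L=5.7398, (cx,cy)=(0.3910,0.9204)
member 5 (2-4): L=4.3530, (cx,cy)=(1.0000,0.0000)
member 6 (3-4): L=5.6884, (cx,cy)=(0.3708,-0.9287)
solve A·x = −loads:
  F[0-1] = -2146.7106 N (compression)
  F[0-2] = -1624.9540 N (compression)
  F[1-2] = +1915.7507 N (tension)
  F[1-3] = -1878.2188 N (compression)
  F[2-3] = -1832.9590 N (compression)
  F[2-4] = -0.6772 N (compression)
  F[3-4] = +1.8266 N (tension)
  Rx@0 = +2580.7200 N
  Ry@0 = +1922.2065 N
  Ry@4 = -1.6965 N

1915.751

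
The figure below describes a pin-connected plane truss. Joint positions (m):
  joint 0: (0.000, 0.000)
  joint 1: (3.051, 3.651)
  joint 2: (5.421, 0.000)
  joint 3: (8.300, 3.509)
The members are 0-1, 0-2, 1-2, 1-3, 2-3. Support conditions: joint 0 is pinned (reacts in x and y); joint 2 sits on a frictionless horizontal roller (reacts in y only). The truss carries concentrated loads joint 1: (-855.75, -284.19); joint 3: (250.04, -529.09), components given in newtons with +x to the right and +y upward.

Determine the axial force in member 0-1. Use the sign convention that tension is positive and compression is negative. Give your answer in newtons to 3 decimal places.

-335.893

N=4 nodes, M=5 members, R=3 reactions → 2N=8, M+R=8
member 0 (0-1): L=4.7580, (cx,cy)=(0.6412,0.7673)
member 1 (0-2): L=5.4210, (cx,cy)=(1.0000,0.0000)
member 2 (1-2): L=4.3528, (cx,cy)=(0.5445,-0.8388)
member 3 (1-3): L=5.2509, (cx,cy)=(0.9996,-0.0270)
member 4 (2-3): L=4.5389, (cx,cy)=(0.6343,0.7731)
solve A·x = −loads:
  F[0-1] = -335.8927 N (compression)
  F[0-2] = -390.3228 N (compression)
  F[1-2] = -53.1149 N (compression)
  F[1-3] = +669.5277 N (tension)
  F[2-3] = -660.9608 N (compression)
  Rx@0 = +605.7100 N
  Ry@0 = +257.7445 N
  Ry@2 = +555.5355 N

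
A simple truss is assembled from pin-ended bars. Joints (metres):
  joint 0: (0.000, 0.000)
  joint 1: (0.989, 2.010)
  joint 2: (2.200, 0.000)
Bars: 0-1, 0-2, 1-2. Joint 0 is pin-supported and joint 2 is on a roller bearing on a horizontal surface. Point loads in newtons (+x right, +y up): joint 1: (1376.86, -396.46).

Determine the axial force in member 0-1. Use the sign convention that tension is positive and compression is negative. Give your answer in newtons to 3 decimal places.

N=3 nodes, M=3 members, R=3 reactions → 2N=6, M+R=6
member 0 (0-1): L=2.2401, (cx,cy)=(0.4415,0.8973)
member 1 (0-2): L=2.2000, (cx,cy)=(1.0000,0.0000)
member 2 (1-2): L=2.3466, (cx,cy)=(0.5161,-0.8566)
solve A·x = −loads:
  F[0-1] = +1158.7603 N (tension)
  F[0-2] = +865.2783 N (tension)
  F[1-2] = -1676.6957 N (compression)
  Rx@0 = -1376.8600 N
  Ry@0 = -1039.7162 N
  Ry@2 = +1436.1762 N

1158.760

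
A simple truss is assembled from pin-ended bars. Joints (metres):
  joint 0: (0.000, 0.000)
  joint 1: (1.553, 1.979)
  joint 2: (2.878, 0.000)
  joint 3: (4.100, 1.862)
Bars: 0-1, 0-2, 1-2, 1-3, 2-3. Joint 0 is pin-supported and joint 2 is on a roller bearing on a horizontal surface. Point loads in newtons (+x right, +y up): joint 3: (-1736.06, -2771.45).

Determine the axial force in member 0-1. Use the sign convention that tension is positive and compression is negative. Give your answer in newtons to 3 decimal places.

68.093

N=4 nodes, M=5 members, R=3 reactions → 2N=8, M+R=8
member 0 (0-1): L=2.5156, (cx,cy)=(0.6173,0.7867)
member 1 (0-2): L=2.8780, (cx,cy)=(1.0000,0.0000)
member 2 (1-2): L=2.3816, (cx,cy)=(0.5563,-0.8310)
member 3 (1-3): L=2.5497, (cx,cy)=(0.9989,-0.0459)
member 4 (2-3): L=2.2272, (cx,cy)=(0.5487,0.8360)
solve A·x = −loads:
  F[0-1] = +68.0926 N (tension)
  F[0-2] = -1778.0968 N (compression)
  F[1-2] = -68.9089 N (compression)
  F[1-3] = +80.4588 N (tension)
  F[2-3] = -3310.5764 N (compression)
  Rx@0 = +1736.0600 N
  Ry@0 = -53.5678 N
  Ry@2 = +2825.0178 N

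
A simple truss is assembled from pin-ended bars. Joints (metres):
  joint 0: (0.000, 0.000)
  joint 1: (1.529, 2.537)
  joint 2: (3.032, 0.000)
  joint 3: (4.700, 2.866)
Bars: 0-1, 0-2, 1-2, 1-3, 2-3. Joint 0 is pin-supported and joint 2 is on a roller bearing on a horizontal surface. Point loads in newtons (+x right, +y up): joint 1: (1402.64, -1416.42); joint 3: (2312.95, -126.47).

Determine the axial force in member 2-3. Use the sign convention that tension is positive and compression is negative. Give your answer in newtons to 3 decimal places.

-451.235

N=4 nodes, M=5 members, R=3 reactions → 2N=8, M+R=8
member 0 (0-1): L=2.9621, (cx,cy)=(0.5162,0.8565)
member 1 (0-2): L=3.0320, (cx,cy)=(1.0000,0.0000)
member 2 (1-2): L=2.9488, (cx,cy)=(0.5097,-0.8604)
member 3 (1-3): L=3.1880, (cx,cy)=(0.9947,0.1032)
member 4 (2-3): L=3.3160, (cx,cy)=(0.5030,0.8643)
solve A·x = −loads:
  F[0-1] = +3184.4381 N (tension)
  F[0-2] = +2071.8380 N (tension)
  F[1-2] = -4510.1284 N (compression)
  F[1-3] = +2553.5591 N (tension)
  F[2-3] = -451.2351 N (compression)
  Rx@0 = -3715.5900 N
  Ry@0 = -2727.4027 N
  Ry@2 = +4270.2927 N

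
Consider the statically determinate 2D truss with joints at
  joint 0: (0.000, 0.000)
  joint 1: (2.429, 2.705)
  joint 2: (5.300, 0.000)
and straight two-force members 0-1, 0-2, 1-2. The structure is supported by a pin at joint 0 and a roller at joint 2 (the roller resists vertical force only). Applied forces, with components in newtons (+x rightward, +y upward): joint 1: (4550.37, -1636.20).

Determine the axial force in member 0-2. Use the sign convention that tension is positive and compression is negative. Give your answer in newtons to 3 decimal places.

3260.819

N=3 nodes, M=3 members, R=3 reactions → 2N=6, M+R=6
member 0 (0-1): L=3.6355, (cx,cy)=(0.6681,0.7440)
member 1 (0-2): L=5.3000, (cx,cy)=(1.0000,0.0000)
member 2 (1-2): L=3.9446, (cx,cy)=(0.7278,-0.6858)
solve A·x = −loads:
  F[0-1] = +1930.0951 N (tension)
  F[0-2] = +3260.8185 N (tension)
  F[1-2] = -4480.1605 N (compression)
  Rx@0 = -4550.3700 N
  Ry@0 = -1436.0794 N
  Ry@2 = +3072.2794 N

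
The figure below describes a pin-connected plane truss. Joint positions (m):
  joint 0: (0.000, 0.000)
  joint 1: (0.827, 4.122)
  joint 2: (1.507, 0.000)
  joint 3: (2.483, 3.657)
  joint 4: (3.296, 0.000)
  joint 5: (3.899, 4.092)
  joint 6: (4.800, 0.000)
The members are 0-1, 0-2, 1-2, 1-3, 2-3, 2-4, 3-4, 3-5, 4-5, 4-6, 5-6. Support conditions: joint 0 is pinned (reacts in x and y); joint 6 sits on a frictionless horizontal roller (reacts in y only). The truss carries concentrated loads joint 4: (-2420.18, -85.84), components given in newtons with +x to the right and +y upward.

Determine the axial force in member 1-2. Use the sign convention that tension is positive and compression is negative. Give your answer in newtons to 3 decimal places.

N=7 nodes, M=11 members, R=3 reactions → 2N=14, M+R=14
member 0 (0-1): L=4.2041, (cx,cy)=(0.1967,0.9805)
member 1 (0-2): L=1.5070, (cx,cy)=(1.0000,0.0000)
member 2 (1-2): L=4.1777, (cx,cy)=(0.1628,-0.9867)
member 3 (1-3): L=1.7200, (cx,cy)=(0.9628,-0.2703)
member 4 (2-3): L=3.7850, (cx,cy)=(0.2579,0.9662)
member 5 (2-4): L=1.7890, (cx,cy)=(1.0000,0.0000)
member 6 (3-4): L=3.7463, (cx,cy)=(0.2170,-0.9762)
member 7 (3-5): L=1.4813, (cx,cy)=(0.9559,0.2937)
member 8 (4-5): L=4.1362, (cx,cy)=(0.1458,0.9893)
member 9 (4-6): L=1.5040, (cx,cy)=(1.0000,0.0000)
member 10 (5-6): L=4.1900, (cx,cy)=(0.2150,-0.9766)
solve A·x = −loads:
  F[0-1] = -27.4325 N (compression)
  F[0-2] = -2414.7837 N (compression)
  F[1-2] = +30.1945 N (tension)
  F[1-3] = -10.7098 N (compression)
  F[2-3] = -30.8346 N (compression)
  F[2-4] = -2401.9180 N (compression)
  F[3-4] = +20.4120 N (tension)
  F[3-5] = -23.7383 N (compression)
  F[4-5] = +66.6263 N (tension)
  F[4-6] = +12.9785 N (tension)
  F[5-6] = -60.3554 N (compression)
  Rx@0 = +2420.1800 N
  Ry@0 = +26.8965 N
  Ry@6 = +58.9435 N

30.194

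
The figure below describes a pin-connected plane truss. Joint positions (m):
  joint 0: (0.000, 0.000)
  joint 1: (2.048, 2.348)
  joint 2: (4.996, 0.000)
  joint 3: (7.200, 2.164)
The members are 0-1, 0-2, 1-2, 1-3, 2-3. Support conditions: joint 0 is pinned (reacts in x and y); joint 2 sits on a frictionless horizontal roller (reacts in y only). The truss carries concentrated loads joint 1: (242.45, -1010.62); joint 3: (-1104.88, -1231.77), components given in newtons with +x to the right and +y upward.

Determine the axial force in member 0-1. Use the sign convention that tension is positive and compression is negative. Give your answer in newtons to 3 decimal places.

N=4 nodes, M=5 members, R=3 reactions → 2N=8, M+R=8
member 0 (0-1): L=3.1157, (cx,cy)=(0.6573,0.7536)
member 1 (0-2): L=4.9960, (cx,cy)=(1.0000,0.0000)
member 2 (1-2): L=3.7688, (cx,cy)=(0.7822,-0.6230)
member 3 (1-3): L=5.1553, (cx,cy)=(0.9994,-0.0357)
member 4 (2-3): L=3.0888, (cx,cy)=(0.7136,0.7006)
solve A·x = −loads:
  F[0-1] = -554.0918 N (compression)
  F[0-2] = -498.2131 N (compression)
  F[1-2] = -960.1892 N (compression)
  F[1-3] = +144.4978 N (tension)
  F[2-3] = -1750.7979 N (compression)
  Rx@0 = +862.4300 N
  Ry@0 = +417.5689 N
  Ry@2 = +1824.8211 N

-554.092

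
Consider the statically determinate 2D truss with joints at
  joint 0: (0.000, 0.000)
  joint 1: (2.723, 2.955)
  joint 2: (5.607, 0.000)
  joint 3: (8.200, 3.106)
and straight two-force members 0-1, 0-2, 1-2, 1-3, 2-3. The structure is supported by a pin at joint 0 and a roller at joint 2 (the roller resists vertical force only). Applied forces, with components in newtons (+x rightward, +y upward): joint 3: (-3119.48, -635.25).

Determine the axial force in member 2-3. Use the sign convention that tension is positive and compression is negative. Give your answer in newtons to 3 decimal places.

N=4 nodes, M=5 members, R=3 reactions → 2N=8, M+R=8
member 0 (0-1): L=4.0183, (cx,cy)=(0.6776,0.7354)
member 1 (0-2): L=5.6070, (cx,cy)=(1.0000,0.0000)
member 2 (1-2): L=4.1291, (cx,cy)=(0.6985,-0.7157)
member 3 (1-3): L=5.4791, (cx,cy)=(0.9996,0.0276)
member 4 (2-3): L=4.0461, (cx,cy)=(0.6409,0.7677)
solve A·x = −loads:
  F[0-1] = -1950.3535 N (compression)
  F[0-2] = -1797.8242 N (compression)
  F[1-2] = +1902.0374 N (tension)
  F[1-3] = -2651.1541 N (compression)
  F[2-3] = -732.3430 N (compression)
  Rx@0 = +3119.4800 N
  Ry@0 = +1434.2610 N
  Ry@2 = -799.0110 N

-732.343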